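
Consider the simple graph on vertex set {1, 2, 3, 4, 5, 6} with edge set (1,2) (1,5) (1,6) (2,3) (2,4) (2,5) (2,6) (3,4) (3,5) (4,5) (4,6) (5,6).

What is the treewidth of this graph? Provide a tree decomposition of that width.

Treewidth 3.
One optimal decomposition is:
Bags: B1 = {2, 3, 4, 5}  B2 = {2, 4, 5, 6}  B3 = {1, 2, 5, 6}
Tree: B1–B2, B2–B3

Every bag has size at most 4, so the width is 4 − 1 = 3 and tw(G) ≤ 3. On the other hand G contains the 4-clique {1, 2, 5, 6}. A clique must lie in a single bag of any decomposition, so no decomposition can have width below 3. The upper and lower bounds meet at 3, so that is the treewidth.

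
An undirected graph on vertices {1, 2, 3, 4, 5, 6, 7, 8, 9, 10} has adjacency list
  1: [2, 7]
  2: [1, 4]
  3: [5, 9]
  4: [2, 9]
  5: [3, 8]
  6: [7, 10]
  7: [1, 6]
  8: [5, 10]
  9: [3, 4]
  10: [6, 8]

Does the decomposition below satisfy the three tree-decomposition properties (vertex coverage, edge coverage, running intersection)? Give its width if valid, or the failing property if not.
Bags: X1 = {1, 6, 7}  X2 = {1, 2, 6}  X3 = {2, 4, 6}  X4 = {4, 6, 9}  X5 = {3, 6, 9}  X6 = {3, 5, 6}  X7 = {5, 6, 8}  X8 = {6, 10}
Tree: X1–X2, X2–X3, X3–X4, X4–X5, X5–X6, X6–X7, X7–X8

A tree decomposition must satisfy three properties: every vertex lies in some bag; for every edge, both endpoints lie together in some bag; and for every vertex, the bags containing it form a connected subtree. Here edge (8,10) lies in no bag, so the decomposition is invalid.

No — edge (8,10) lies in no bag.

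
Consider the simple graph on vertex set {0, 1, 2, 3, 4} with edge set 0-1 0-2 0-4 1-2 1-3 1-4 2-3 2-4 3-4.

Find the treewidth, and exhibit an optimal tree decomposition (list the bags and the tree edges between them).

Treewidth 3.
One optimal decomposition is:
Bags: B1 = {0, 1, 2, 4}  B2 = {1, 2, 3, 4}
Tree: B1–B2

Every bag has size at most 4, so the width is 4 − 1 = 3 and tw(G) ≤ 3. For the lower bound, the 4 vertices {0, 1, 2, 4} are pairwise adjacent, and any tree decomposition puts a clique entirely inside one bag — forcing width ≥ 3. Therefore the treewidth is 3.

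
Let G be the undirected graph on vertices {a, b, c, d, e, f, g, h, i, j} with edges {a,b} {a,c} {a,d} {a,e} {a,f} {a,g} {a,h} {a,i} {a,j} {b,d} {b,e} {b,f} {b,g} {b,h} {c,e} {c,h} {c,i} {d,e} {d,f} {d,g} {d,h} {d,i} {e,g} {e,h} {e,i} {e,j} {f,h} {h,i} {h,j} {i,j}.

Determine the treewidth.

4

A width-4 tree decomposition is:
Bags: B1 = {a, b, d, e, h}  B2 = {a, b, d, f, h}  B3 = {a, b, d, e, g}  B4 = {a, d, e, h, i}  B5 = {a, c, e, h, i}  B6 = {a, e, h, i, j}
Tree: B1–B2, B1–B3, B1–B4, B4–B5, B5–B6
The largest bag has 5 vertices, giving width 4; this decomposition certifies tw(G) ≤ 4. Conversely, {a, b, d, e, g} is a clique of size 5, and the vertices of any clique must share a bag in every tree decomposition; so some bag has ≥ 5 vertices and tw(G) ≥ 4. The upper and lower bounds meet at 4, so that is the treewidth.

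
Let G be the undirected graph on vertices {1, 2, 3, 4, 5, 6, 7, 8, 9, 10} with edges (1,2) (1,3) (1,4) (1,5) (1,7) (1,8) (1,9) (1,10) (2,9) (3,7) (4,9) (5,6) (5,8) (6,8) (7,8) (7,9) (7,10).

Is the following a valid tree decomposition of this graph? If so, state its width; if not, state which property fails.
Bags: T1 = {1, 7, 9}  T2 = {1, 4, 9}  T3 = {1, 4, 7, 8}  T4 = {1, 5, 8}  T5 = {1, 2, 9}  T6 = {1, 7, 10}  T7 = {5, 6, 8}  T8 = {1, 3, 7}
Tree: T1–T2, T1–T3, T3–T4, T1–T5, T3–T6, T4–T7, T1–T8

No — bags containing vertex 4 are not connected in the tree.

A tree decomposition must satisfy three properties: every vertex lies in some bag; for every edge, both endpoints lie together in some bag; and for every vertex, the bags containing it form a connected subtree. Here bags containing vertex 4 are not connected in the tree, so the decomposition is invalid.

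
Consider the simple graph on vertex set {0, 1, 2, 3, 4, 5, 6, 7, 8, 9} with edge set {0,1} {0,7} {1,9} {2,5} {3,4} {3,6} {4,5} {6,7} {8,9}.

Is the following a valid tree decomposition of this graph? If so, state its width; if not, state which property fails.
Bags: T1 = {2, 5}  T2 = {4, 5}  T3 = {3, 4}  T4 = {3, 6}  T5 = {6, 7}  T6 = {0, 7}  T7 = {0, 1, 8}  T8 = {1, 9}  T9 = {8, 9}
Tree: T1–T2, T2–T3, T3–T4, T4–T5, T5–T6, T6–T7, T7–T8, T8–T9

No — bags containing vertex 8 are not connected in the tree.

A tree decomposition must satisfy three properties: every vertex lies in some bag; for every edge, both endpoints lie together in some bag; and for every vertex, the bags containing it form a connected subtree. Here bags containing vertex 8 are not connected in the tree, so the decomposition is invalid.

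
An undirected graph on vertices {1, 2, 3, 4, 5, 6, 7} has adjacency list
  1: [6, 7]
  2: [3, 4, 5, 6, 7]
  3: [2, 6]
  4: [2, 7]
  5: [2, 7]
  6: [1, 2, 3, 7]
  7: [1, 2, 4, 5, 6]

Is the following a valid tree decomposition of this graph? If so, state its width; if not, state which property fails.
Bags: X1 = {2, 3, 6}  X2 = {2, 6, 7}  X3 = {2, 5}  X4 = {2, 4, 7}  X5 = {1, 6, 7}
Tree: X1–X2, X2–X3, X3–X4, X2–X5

A tree decomposition must satisfy three properties: every vertex lies in some bag; for every edge, both endpoints lie together in some bag; and for every vertex, the bags containing it form a connected subtree. Here edge (7,5) lies in no bag, so the decomposition is invalid.

No — edge (7,5) lies in no bag.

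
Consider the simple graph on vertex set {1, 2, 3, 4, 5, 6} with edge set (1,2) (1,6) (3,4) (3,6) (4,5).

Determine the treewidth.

A width-1 tree decomposition is:
Bags: B1 = {1, 2}  B2 = {1, 6}  B3 = {3, 6}  B4 = {3, 4}  B5 = {4, 5}
Tree: B1–B2, B2–B3, B3–B4, B4–B5
Every bag has size at most 2, so the width is 2 − 1 = 1 and tw(G) ≤ 1. Any graph with an edge has treewidth ≥ 1, and G has the edge 2–1. The upper and lower bounds meet at 1, so that is the treewidth.

1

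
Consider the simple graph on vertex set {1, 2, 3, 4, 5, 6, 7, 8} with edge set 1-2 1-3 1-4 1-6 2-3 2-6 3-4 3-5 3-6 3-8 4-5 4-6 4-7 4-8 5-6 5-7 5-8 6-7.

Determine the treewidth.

3

A width-3 tree decomposition is:
Bags: B1 = {1, 3, 4, 6}  B2 = {3, 4, 5, 6}  B3 = {1, 2, 3, 6}  B4 = {3, 4, 5, 8}  B5 = {4, 5, 6, 7}
Tree: B1–B2, B1–B3, B2–B4, B2–B5
Each bag holds 4 vertices, so the decomposition has width 3, which upper-bounds the treewidth. On the other hand G contains the 4-clique {1, 2, 3, 6}. A clique must lie in a single bag of any decomposition, so no decomposition can have width below 3. The upper and lower bounds meet at 3, so that is the treewidth.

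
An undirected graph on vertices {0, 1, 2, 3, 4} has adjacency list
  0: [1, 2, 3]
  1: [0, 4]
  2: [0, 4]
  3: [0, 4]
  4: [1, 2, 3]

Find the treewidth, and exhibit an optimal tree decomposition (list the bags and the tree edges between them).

Treewidth 2.
Bags: B1 = {0, 3, 4}  B2 = {0, 1, 4}  B3 = {0, 2, 4}
Tree: B1–B2, B2–B3

Every bag has size at most 3, so the width is 3 − 1 = 2 and tw(G) ≤ 2. Since 0–3–4–1–0 is a cycle in G, G is not acyclic. Forests are exactly the graphs of treewidth ≤ 1, so tw(G) ≥ 2. Combining the bounds, tw(G) = 2.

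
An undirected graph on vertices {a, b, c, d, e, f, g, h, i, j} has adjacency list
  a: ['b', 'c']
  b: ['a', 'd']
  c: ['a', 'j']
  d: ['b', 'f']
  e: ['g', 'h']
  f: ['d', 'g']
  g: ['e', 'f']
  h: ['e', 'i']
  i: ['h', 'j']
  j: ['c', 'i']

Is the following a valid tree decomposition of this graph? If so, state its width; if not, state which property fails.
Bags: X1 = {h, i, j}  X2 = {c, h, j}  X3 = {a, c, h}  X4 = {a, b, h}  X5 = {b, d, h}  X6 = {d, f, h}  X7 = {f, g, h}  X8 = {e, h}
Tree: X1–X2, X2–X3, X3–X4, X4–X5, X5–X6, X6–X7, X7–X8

A tree decomposition must satisfy three properties: every vertex lies in some bag; for every edge, both endpoints lie together in some bag; and for every vertex, the bags containing it form a connected subtree. Here edge (g,e) lies in no bag, so the decomposition is invalid.

No — edge (g,e) lies in no bag.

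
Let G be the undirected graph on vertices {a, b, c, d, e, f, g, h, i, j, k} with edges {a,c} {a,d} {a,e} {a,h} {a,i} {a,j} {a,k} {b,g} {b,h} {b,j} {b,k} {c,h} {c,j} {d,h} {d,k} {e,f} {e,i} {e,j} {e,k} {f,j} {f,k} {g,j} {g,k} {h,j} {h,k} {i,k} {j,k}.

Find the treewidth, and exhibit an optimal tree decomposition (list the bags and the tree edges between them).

Every bag has size at most 4, so the width is 4 − 1 = 3 and tw(G) ≤ 3. For the lower bound, the 4 vertices {a, c, h, j} are pairwise adjacent, and any tree decomposition puts a clique entirely inside one bag — forcing width ≥ 3. The upper and lower bounds meet at 3, so that is the treewidth.

Treewidth 3.
One such decomposition:
Bags: B1 = {a, h, j, k}  B2 = {a, e, j, k}  B3 = {a, e, i, k}  B4 = {b, h, j, k}  B5 = {b, g, j, k}  B6 = {e, f, j, k}  B7 = {a, c, h, j}  B8 = {a, d, h, k}
Tree: B1–B2, B2–B3, B1–B4, B4–B5, B2–B6, B1–B7, B1–B8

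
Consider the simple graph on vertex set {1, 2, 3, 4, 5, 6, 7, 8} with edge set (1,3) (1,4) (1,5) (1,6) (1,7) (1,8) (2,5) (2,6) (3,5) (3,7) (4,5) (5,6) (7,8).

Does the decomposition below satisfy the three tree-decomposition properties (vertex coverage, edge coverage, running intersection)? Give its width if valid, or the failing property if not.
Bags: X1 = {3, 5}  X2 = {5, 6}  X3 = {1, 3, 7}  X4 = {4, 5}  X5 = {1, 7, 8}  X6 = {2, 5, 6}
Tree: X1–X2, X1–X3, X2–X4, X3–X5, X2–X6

No — edge (1,5) lies in no bag.

A tree decomposition must satisfy three properties: every vertex lies in some bag; for every edge, both endpoints lie together in some bag; and for every vertex, the bags containing it form a connected subtree. Here edge (1,5) lies in no bag, so the decomposition is invalid.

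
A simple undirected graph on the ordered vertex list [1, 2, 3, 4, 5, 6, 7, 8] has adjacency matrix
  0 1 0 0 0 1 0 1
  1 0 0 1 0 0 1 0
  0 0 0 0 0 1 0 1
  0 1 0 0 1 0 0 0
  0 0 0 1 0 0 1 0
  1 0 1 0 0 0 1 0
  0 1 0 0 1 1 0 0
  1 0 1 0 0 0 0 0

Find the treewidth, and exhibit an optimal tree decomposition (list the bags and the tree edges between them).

The largest bag has 3 vertices, giving width 2; this decomposition certifies tw(G) ≤ 2. The edges 3–8–1–6–3 form a cycle, so G is not a tree and its treewidth is at least 2. Therefore the treewidth is 2.

Treewidth 2.
One optimal decomposition is:
Bags: B1 = {3, 6, 8}  B2 = {1, 6, 8}  B3 = {1, 6, 7}  B4 = {1, 2, 7}  B5 = {2, 5, 7}  B6 = {2, 4, 5}
Tree: B1–B2, B2–B3, B3–B4, B4–B5, B5–B6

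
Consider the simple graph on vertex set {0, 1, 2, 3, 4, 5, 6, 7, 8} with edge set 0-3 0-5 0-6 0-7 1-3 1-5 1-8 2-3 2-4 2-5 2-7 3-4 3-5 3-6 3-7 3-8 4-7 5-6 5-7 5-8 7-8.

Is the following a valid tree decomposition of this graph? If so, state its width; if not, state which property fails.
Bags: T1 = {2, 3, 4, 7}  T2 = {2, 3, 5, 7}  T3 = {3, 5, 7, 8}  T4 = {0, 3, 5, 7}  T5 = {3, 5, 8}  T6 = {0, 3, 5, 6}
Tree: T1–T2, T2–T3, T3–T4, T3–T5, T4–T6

A tree decomposition must satisfy three properties: every vertex lies in some bag; for every edge, both endpoints lie together in some bag; and for every vertex, the bags containing it form a connected subtree. Here vertex 1 appears in no bag, so the decomposition is invalid.

No — vertex 1 appears in no bag.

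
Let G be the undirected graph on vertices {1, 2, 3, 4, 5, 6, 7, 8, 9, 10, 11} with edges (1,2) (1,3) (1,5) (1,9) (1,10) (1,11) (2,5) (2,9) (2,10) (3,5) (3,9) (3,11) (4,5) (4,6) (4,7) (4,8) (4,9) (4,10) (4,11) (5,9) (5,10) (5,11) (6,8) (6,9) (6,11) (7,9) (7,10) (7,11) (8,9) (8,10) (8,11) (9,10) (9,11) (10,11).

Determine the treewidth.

4

A width-4 tree decomposition is:
Bags: B1 = {4, 8, 9, 10, 11}  B2 = {4, 5, 9, 10, 11}  B3 = {1, 5, 9, 10, 11}  B4 = {1, 2, 5, 9, 10}  B5 = {1, 3, 5, 9, 11}  B6 = {4, 6, 8, 9, 11}  B7 = {4, 7, 9, 10, 11}
Tree: B1–B2, B2–B3, B3–B4, B3–B5, B1–B6, B2–B7
The largest bag has 5 vertices, giving width 4; this decomposition certifies tw(G) ≤ 4. On the other hand G contains the 5-clique {1, 2, 5, 9, 10}. A clique must lie in a single bag of any decomposition, so no decomposition can have width below 4. Hence tw(G) = 4 exactly.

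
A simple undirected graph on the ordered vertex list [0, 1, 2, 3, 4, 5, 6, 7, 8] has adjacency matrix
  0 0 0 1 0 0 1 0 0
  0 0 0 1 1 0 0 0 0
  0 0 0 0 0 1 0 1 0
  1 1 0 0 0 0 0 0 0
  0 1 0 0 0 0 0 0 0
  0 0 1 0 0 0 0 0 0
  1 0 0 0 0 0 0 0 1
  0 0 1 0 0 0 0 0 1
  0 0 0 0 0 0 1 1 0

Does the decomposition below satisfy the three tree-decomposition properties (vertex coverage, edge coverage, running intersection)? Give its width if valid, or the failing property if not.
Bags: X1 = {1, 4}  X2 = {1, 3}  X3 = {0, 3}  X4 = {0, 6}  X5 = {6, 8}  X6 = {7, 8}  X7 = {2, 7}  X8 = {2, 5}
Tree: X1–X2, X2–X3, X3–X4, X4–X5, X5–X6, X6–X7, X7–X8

Yes; width 1.

Vertex coverage: the bags together contain {0, 1, 2, 3, 4, 5, 6, 7, 8}, the full vertex set. Edge coverage: each edge of G has both endpoints in at least one bag. Running intersection: for every vertex, the bags containing it form a connected subtree. All three properties hold, so this is a valid tree decomposition of width max|bag| − 1 = 1, and hence tw(G) ≤ 1.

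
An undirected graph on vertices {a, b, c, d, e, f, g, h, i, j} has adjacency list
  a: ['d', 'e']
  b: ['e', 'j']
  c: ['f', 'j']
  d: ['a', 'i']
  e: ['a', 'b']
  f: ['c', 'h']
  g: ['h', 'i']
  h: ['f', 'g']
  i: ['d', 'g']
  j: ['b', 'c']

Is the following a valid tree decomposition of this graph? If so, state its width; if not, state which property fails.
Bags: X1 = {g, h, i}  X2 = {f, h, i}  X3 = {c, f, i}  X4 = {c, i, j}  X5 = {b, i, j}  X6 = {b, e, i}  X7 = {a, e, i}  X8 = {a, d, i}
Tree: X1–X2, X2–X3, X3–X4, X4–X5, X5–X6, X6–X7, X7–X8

Yes; width 2.

Checking the three conditions: (i) the bags cover all of {a, b, c, d, e, f, g, h, i, j}; (ii) for each edge, some bag contains both endpoints; (iii) the bags containing any fixed vertex form a subtree. All hold, so the decomposition is valid with width 3 − 1 = 2.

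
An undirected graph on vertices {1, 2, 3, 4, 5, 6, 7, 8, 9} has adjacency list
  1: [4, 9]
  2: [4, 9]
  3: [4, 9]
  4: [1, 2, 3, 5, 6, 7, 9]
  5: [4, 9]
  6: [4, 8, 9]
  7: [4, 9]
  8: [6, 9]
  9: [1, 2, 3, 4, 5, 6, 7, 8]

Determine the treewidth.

2

A width-2 tree decomposition is:
Bags: B1 = {4, 5, 9}  B2 = {3, 4, 9}  B3 = {4, 6, 9}  B4 = {6, 8, 9}  B5 = {1, 4, 9}  B6 = {4, 7, 9}  B7 = {2, 4, 9}
Tree: B1–B2, B1–B3, B3–B4, B2–B5, B3–B6, B5–B7
Each bag holds 3 vertices, so the decomposition has width 2, which upper-bounds the treewidth. For the lower bound, the 3 vertices {6, 8, 9} are pairwise adjacent, and any tree decomposition puts a clique entirely inside one bag — forcing width ≥ 2. Hence tw(G) = 2 exactly.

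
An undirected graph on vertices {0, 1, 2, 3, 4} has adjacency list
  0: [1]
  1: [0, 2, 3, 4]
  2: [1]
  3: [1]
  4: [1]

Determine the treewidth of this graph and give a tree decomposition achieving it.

Treewidth 1.
One optimal decomposition is:
Bags: B1 = {0, 1}  B2 = {1, 4}  B3 = {1, 3}  B4 = {1, 2}
Tree: B1–B2, B2–B3, B1–B4

Every bag has size at most 2, so the width is 2 − 1 = 1 and tw(G) ≤ 1. Any graph with an edge has treewidth ≥ 1, and G has the edge 0–1. Hence tw(G) = 1 exactly.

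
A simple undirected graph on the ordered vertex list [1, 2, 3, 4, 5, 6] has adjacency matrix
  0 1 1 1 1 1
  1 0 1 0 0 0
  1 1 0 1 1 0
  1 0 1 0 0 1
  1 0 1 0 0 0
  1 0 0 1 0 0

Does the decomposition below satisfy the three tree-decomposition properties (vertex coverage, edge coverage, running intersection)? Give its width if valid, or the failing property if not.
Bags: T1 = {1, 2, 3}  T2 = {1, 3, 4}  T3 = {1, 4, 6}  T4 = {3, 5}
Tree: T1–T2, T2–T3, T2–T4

A tree decomposition must satisfy three properties: every vertex lies in some bag; for every edge, both endpoints lie together in some bag; and for every vertex, the bags containing it form a connected subtree. Here edge (1,5) lies in no bag, so the decomposition is invalid.

No — edge (1,5) lies in no bag.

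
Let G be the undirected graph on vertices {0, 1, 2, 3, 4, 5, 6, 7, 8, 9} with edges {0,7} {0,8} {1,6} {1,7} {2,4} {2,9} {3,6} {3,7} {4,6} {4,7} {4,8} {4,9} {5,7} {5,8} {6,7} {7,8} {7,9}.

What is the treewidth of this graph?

A width-2 tree decomposition is:
Bags: B1 = {0, 7, 8}  B2 = {4, 7, 8}  B3 = {4, 7, 9}  B4 = {4, 6, 7}  B5 = {5, 7, 8}  B6 = {2, 4, 9}  B7 = {1, 6, 7}  B8 = {3, 6, 7}
Tree: B1–B2, B2–B3, B3–B4, B1–B5, B3–B6, B4–B7, B4–B8
Each bag holds 3 vertices, so the decomposition has width 2, which upper-bounds the treewidth. On the other hand G contains the 3-clique {2, 4, 9}. A clique must lie in a single bag of any decomposition, so no decomposition can have width below 2. Combining the bounds, tw(G) = 2.

2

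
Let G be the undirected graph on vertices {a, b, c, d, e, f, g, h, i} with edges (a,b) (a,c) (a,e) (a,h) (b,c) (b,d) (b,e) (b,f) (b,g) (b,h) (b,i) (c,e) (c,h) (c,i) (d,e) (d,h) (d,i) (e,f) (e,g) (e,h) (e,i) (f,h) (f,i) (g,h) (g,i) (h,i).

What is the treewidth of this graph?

A width-4 tree decomposition is:
Bags: B1 = {b, e, f, h, i}  B2 = {b, c, e, h, i}  B3 = {b, e, g, h, i}  B4 = {a, b, c, e, h}  B5 = {b, d, e, h, i}
Tree: B1–B2, B2–B3, B2–B4, B3–B5
The largest bag has 5 vertices, giving width 4; this decomposition certifies tw(G) ≤ 4. On the other hand G contains the 5-clique {a, b, c, e, h}. A clique must lie in a single bag of any decomposition, so no decomposition can have width below 4. Hence tw(G) = 4 exactly.

4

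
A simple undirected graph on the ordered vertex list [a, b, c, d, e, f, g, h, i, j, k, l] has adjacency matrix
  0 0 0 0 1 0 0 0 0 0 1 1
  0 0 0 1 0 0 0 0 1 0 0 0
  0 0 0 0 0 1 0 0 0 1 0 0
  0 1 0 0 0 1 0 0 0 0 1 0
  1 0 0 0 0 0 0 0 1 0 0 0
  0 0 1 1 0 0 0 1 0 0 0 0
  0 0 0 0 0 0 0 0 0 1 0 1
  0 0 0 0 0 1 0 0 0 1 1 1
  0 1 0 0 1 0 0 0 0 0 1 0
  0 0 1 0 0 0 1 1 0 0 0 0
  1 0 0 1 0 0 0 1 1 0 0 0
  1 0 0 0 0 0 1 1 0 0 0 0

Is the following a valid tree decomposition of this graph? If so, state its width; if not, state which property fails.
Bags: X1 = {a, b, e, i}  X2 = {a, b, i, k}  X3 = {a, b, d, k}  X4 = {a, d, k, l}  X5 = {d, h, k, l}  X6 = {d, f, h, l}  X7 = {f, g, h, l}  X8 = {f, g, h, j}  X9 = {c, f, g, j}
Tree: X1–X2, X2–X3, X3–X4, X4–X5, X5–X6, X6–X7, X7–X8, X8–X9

Yes; width 3.

Vertex coverage: the bags together contain {a, b, c, d, e, f, g, h, i, j, k, l}, the full vertex set. Edge coverage: each edge of G has both endpoints in at least one bag. Running intersection: for every vertex, the bags containing it form a connected subtree. All three properties hold, so this is a valid tree decomposition of width max|bag| − 1 = 3, and hence tw(G) ≤ 3.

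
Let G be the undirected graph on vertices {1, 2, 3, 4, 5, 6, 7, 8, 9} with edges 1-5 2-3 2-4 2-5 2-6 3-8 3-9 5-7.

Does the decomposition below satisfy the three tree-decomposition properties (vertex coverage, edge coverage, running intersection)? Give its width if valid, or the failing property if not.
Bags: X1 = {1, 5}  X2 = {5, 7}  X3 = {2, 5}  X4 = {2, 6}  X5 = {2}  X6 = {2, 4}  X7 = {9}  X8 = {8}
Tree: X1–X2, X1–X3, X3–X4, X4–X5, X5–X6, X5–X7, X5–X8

No — vertex 3 appears in no bag.

A tree decomposition must satisfy three properties: every vertex lies in some bag; for every edge, both endpoints lie together in some bag; and for every vertex, the bags containing it form a connected subtree. Here vertex 3 appears in no bag, so the decomposition is invalid.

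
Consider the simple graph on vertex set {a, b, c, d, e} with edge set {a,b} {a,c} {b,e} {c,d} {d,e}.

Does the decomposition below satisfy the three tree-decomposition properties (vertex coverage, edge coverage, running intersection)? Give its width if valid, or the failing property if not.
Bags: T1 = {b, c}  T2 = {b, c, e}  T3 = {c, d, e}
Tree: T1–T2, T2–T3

A tree decomposition must satisfy three properties: every vertex lies in some bag; for every edge, both endpoints lie together in some bag; and for every vertex, the bags containing it form a connected subtree. Here vertex a appears in no bag, so the decomposition is invalid.

No — vertex a appears in no bag.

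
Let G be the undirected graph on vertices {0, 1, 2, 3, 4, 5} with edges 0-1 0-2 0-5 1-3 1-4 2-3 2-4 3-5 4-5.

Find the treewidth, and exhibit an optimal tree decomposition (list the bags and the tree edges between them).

Treewidth 3.
One such decomposition:
Bags: B1 = {0, 1, 2, 5}  B2 = {1, 2, 4, 5}  B3 = {1, 2, 3, 5}
Tree: B1–B2, B2–B3

The largest bag has 4 vertices, giving width 3; this decomposition certifies tw(G) ≤ 3. For the lower bound: the 4 vertex sets {0,5}, {2,4}, {1}, {3} are disjoint, each induces a connected subgraph, and every pair is joined by at least one edge of G. Contracting each set to a single vertex therefore yields K_{4} as a minor, and since treewidth is minor-monotone, tw(G) ≥ tw(K_{4}) = 3. Combining the bounds, tw(G) = 3.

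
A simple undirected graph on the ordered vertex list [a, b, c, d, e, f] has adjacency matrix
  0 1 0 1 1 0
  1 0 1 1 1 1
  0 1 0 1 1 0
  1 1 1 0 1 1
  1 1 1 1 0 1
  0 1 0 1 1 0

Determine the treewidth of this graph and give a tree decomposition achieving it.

Every bag has size at most 4, so the width is 4 − 1 = 3 and tw(G) ≤ 3. For the lower bound, the 4 vertices {a, b, d, e} are pairwise adjacent, and any tree decomposition puts a clique entirely inside one bag — forcing width ≥ 3. The upper and lower bounds meet at 3, so that is the treewidth.

Treewidth 3.
Bags: B1 = {a, b, d, e}  B2 = {b, d, e, f}  B3 = {b, c, d, e}
Tree: B1–B2, B2–B3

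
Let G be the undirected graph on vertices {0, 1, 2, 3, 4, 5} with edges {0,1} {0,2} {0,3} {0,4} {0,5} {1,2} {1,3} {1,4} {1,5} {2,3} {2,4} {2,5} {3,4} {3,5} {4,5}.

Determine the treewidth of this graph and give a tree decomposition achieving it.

A single bag containing all 6 vertices is trivially a valid decomposition of width 5. Conversely, {0, 1, 2, 3, 4, 5} is a clique of size 6, and the vertices of any clique must share a bag in every tree decomposition; so some bag has ≥ 6 vertices and tw(G) ≥ 5. The upper and lower bounds meet at 5, so that is the treewidth.

Treewidth 5.
One optimal decomposition is:
Bags: B1 = {0, 1, 2, 3, 4, 5}
Tree: (single bag)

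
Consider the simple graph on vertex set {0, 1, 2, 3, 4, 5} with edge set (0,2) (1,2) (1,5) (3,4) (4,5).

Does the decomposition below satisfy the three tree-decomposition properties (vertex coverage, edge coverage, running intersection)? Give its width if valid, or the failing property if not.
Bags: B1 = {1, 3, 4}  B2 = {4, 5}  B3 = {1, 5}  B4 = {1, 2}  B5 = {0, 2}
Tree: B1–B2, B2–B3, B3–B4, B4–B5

No — bags containing vertex 1 are not connected in the tree.

A tree decomposition must satisfy three properties: every vertex lies in some bag; for every edge, both endpoints lie together in some bag; and for every vertex, the bags containing it form a connected subtree. Here bags containing vertex 1 are not connected in the tree, so the decomposition is invalid.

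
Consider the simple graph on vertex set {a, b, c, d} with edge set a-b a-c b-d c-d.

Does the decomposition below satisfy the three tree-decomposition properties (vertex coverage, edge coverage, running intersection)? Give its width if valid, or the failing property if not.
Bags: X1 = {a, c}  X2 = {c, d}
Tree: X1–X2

A tree decomposition must satisfy three properties: every vertex lies in some bag; for every edge, both endpoints lie together in some bag; and for every vertex, the bags containing it form a connected subtree. Here vertex b appears in no bag, so the decomposition is invalid.

No — vertex b appears in no bag.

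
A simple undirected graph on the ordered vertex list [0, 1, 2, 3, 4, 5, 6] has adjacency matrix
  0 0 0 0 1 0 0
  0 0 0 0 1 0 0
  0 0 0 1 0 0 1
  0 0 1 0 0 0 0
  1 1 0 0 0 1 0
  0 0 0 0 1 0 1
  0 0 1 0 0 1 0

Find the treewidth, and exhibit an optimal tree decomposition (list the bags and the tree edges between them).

Treewidth 1.
One such decomposition:
Bags: B1 = {2, 6}  B2 = {5, 6}  B3 = {2, 3}  B4 = {4, 5}  B5 = {0, 4}  B6 = {1, 4}
Tree: B1–B2, B1–B3, B2–B4, B4–B5, B4–B6

Each bag holds 2 vertices, so the decomposition has width 1, which upper-bounds the treewidth. Any graph with an edge has treewidth ≥ 1, and G has the edge 2–6. Hence tw(G) = 1 exactly.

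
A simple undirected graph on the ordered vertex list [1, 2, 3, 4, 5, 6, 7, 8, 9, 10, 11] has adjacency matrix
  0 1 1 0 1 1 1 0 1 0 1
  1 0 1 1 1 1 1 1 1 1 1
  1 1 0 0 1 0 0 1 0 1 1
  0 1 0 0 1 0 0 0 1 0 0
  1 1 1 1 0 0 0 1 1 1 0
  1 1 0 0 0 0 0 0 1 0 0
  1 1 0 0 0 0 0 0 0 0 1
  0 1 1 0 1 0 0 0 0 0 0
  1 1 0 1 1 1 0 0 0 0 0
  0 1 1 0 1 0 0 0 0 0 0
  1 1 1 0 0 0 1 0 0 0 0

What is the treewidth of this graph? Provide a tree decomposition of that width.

The largest bag has 4 vertices, giving width 3; this decomposition certifies tw(G) ≤ 3. On the other hand G contains the 4-clique {2, 3, 5, 8}. A clique must lie in a single bag of any decomposition, so no decomposition can have width below 3. Combining the bounds, tw(G) = 3.

Treewidth 3.
Bags: B1 = {1, 2, 3, 5}  B2 = {1, 2, 3, 11}  B3 = {2, 3, 5, 10}  B4 = {1, 2, 5, 9}  B5 = {1, 2, 7, 11}  B6 = {2, 4, 5, 9}  B7 = {2, 3, 5, 8}  B8 = {1, 2, 6, 9}
Tree: B1–B2, B1–B3, B1–B4, B2–B5, B4–B6, B1–B7, B4–B8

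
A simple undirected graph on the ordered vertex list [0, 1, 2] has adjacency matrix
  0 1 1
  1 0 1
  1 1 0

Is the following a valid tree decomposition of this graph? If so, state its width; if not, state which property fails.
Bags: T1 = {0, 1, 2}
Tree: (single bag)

Yes; width 2.

Every vertex of G appears in some bag (union = {0, 1, 2}); every edge is covered by a bag; and for each vertex v the set of bags containing v is connected in the bag tree. The decomposition is therefore valid. The largest bag has 3 vertices, so the width is 2.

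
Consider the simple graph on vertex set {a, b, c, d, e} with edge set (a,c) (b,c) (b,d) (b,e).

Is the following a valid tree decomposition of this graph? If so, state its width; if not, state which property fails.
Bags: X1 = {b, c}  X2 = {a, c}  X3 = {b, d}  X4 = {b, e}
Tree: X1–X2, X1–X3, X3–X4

Every vertex of G appears in some bag (union = {a, b, c, d, e}); every edge is covered by a bag; and for each vertex v the set of bags containing v is connected in the bag tree. The decomposition is therefore valid. The largest bag has 2 vertices, so the width is 1.

Yes; width 1.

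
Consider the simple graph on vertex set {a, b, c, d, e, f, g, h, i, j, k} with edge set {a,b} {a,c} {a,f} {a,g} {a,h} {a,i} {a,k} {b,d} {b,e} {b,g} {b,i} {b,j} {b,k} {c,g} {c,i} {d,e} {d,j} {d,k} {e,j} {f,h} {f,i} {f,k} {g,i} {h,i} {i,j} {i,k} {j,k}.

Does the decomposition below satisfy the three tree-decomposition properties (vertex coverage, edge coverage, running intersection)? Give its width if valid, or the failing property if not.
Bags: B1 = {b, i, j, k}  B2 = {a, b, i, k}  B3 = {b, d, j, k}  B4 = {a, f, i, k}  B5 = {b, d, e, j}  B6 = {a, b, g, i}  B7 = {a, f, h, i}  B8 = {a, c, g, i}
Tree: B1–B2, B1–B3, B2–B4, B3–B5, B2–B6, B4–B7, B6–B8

Every vertex of G appears in some bag (union = {a, b, c, d, e, f, g, h, i, j, k}); every edge is covered by a bag; and for each vertex v the set of bags containing v is connected in the bag tree. The decomposition is therefore valid. The largest bag has 4 vertices, so the width is 3.

Yes; width 3.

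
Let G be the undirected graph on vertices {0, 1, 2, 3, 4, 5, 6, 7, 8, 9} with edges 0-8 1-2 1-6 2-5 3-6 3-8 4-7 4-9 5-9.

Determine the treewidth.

1

A width-1 tree decomposition is:
Bags: B1 = {0, 8}  B2 = {3, 8}  B3 = {3, 6}  B4 = {1, 6}  B5 = {1, 2}  B6 = {2, 5}  B7 = {5, 9}  B8 = {4, 9}  B9 = {4, 7}
Tree: B1–B2, B2–B3, B3–B4, B4–B5, B5–B6, B6–B7, B7–B8, B8–B9
The largest bag has 2 vertices, giving width 1; this decomposition certifies tw(G) ≤ 1. Any graph with an edge has treewidth ≥ 1, and G has the edge 0–8. Combining the bounds, tw(G) = 1.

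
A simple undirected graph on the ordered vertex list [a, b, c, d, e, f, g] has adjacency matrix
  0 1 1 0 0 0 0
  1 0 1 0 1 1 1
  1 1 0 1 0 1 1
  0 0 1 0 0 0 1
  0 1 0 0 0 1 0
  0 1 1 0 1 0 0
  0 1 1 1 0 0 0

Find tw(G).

2

A width-2 tree decomposition is:
Bags: B1 = {b, c, g}  B2 = {c, d, g}  B3 = {a, b, c}  B4 = {b, c, f}  B5 = {b, e, f}
Tree: B1–B2, B1–B3, B1–B4, B4–B5
Each bag holds 3 vertices, so the decomposition has width 2, which upper-bounds the treewidth. Conversely, {b, e, f} is a clique of size 3, and the vertices of any clique must share a bag in every tree decomposition; so some bag has ≥ 3 vertices and tw(G) ≥ 2. Therefore the treewidth is 2.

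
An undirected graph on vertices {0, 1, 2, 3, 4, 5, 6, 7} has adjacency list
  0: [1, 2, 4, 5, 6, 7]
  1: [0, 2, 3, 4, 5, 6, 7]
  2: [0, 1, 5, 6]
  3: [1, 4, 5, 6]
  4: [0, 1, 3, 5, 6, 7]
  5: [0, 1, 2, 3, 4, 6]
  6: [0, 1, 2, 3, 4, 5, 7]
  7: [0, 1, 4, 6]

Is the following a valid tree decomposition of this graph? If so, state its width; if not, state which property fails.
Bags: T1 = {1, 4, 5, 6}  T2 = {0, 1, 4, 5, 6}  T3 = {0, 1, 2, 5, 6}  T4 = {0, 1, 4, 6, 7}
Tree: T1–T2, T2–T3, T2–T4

No — vertex 3 appears in no bag.

A tree decomposition must satisfy three properties: every vertex lies in some bag; for every edge, both endpoints lie together in some bag; and for every vertex, the bags containing it form a connected subtree. Here vertex 3 appears in no bag, so the decomposition is invalid.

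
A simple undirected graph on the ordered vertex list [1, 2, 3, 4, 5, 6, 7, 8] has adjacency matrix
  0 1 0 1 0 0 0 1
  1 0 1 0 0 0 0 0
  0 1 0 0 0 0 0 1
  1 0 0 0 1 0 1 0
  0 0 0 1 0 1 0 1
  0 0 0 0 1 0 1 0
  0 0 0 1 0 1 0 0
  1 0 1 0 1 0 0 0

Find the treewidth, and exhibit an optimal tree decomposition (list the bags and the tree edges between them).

The largest bag has 3 vertices, giving width 2; this decomposition certifies tw(G) ≤ 2. Since 3–2–1–8–3 is a cycle in G, G is not acyclic. Forests are exactly the graphs of treewidth ≤ 1, so tw(G) ≥ 2. Hence tw(G) = 2 exactly.

Treewidth 2.
One optimal decomposition is:
Bags: B1 = {2, 3, 8}  B2 = {1, 2, 8}  B3 = {1, 5, 8}  B4 = {1, 4, 5}  B5 = {4, 5, 6}  B6 = {4, 6, 7}
Tree: B1–B2, B2–B3, B3–B4, B4–B5, B5–B6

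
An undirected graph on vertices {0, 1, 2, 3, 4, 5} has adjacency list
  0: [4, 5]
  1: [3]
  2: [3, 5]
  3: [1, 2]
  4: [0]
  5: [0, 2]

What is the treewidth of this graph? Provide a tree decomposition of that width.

Treewidth 1.
One optimal decomposition is:
Bags: B1 = {1, 3}  B2 = {2, 3}  B3 = {2, 5}  B4 = {0, 5}  B5 = {0, 4}
Tree: B1–B2, B2–B3, B3–B4, B4–B5

Each bag holds 2 vertices, so the decomposition has width 1, which upper-bounds the treewidth. Any graph with an edge has treewidth ≥ 1, and G has the edge 1–3. Therefore the treewidth is 1.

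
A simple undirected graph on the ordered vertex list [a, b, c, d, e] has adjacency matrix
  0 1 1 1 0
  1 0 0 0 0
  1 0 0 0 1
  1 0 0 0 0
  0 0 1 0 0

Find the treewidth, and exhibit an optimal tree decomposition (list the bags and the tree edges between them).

Every bag has size at most 2, so the width is 2 − 1 = 1 and tw(G) ≤ 1. G has an edge, so its treewidth is at least 1. Combining the bounds, tw(G) = 1.

Treewidth 1.
Bags: B1 = {c, e}  B2 = {a, c}  B3 = {a, b}  B4 = {a, d}
Tree: B1–B2, B2–B3, B3–B4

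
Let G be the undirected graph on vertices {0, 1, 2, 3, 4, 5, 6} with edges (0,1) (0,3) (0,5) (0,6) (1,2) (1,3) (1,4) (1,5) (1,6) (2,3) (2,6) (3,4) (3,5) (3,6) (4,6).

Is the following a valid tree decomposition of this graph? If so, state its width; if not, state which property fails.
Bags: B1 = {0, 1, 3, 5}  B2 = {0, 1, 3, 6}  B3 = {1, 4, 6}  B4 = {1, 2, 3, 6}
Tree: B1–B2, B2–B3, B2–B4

A tree decomposition must satisfy three properties: every vertex lies in some bag; for every edge, both endpoints lie together in some bag; and for every vertex, the bags containing it form a connected subtree. Here edge (3,4) lies in no bag, so the decomposition is invalid.

No — edge (3,4) lies in no bag.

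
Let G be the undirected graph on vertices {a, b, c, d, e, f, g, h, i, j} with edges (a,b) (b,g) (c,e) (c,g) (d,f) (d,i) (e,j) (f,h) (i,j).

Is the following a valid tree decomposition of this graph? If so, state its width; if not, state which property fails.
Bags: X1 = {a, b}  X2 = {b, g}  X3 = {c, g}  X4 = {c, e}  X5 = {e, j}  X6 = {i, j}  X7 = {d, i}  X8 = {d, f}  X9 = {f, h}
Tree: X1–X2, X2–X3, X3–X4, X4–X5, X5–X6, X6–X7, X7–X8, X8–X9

Yes; width 1.

Every vertex of G appears in some bag (union = {a, b, c, d, e, f, g, h, i, j}); every edge is covered by a bag; and for each vertex v the set of bags containing v is connected in the bag tree. The decomposition is therefore valid. The largest bag has 2 vertices, so the width is 1.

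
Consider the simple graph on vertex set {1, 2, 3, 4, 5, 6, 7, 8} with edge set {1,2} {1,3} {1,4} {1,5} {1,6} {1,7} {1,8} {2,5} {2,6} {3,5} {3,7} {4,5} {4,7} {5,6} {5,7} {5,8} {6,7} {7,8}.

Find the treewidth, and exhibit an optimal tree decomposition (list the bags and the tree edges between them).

Every bag has size at most 4, so the width is 4 − 1 = 3 and tw(G) ≤ 3. On the other hand G contains the 4-clique {1, 2, 5, 6}. A clique must lie in a single bag of any decomposition, so no decomposition can have width below 3. Therefore the treewidth is 3.

Treewidth 3.
One such decomposition:
Bags: B1 = {1, 5, 6, 7}  B2 = {1, 5, 7, 8}  B3 = {1, 4, 5, 7}  B4 = {1, 3, 5, 7}  B5 = {1, 2, 5, 6}
Tree: B1–B2, B2–B3, B2–B4, B1–B5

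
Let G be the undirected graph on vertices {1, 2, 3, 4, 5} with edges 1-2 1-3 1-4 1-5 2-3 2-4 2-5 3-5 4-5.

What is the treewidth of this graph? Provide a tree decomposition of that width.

Treewidth 3.
One optimal decomposition is:
Bags: B1 = {1, 2, 3, 5}  B2 = {1, 2, 4, 5}
Tree: B1–B2

Each bag holds 4 vertices, so the decomposition has width 3, which upper-bounds the treewidth. Conversely, {1, 2, 3, 5} is a clique of size 4, and the vertices of any clique must share a bag in every tree decomposition; so some bag has ≥ 4 vertices and tw(G) ≥ 3. Hence tw(G) = 3 exactly.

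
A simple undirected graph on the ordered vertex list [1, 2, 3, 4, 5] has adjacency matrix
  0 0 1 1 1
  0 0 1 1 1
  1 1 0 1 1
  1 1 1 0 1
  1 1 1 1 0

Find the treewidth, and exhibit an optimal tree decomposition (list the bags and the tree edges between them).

Treewidth 3.
One optimal decomposition is:
Bags: B1 = {1, 3, 4, 5}  B2 = {2, 3, 4, 5}
Tree: B1–B2

Each bag holds 4 vertices, so the decomposition has width 3, which upper-bounds the treewidth. For the lower bound, the 4 vertices {1, 3, 4, 5} are pairwise adjacent, and any tree decomposition puts a clique entirely inside one bag — forcing width ≥ 3. The upper and lower bounds meet at 3, so that is the treewidth.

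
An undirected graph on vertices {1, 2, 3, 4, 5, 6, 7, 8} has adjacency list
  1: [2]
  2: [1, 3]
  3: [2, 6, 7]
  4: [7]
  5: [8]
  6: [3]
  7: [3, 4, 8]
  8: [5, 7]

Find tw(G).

A width-1 tree decomposition is:
Bags: B1 = {3, 7}  B2 = {7, 8}  B3 = {2, 3}  B4 = {1, 2}  B5 = {3, 6}  B6 = {5, 8}  B7 = {4, 7}
Tree: B1–B2, B1–B3, B3–B4, B3–B5, B2–B6, B1–B7
Each bag holds 2 vertices, so the decomposition has width 1, which upper-bounds the treewidth. Any graph with an edge has treewidth ≥ 1, and G has the edge 3–7. The upper and lower bounds meet at 1, so that is the treewidth.

1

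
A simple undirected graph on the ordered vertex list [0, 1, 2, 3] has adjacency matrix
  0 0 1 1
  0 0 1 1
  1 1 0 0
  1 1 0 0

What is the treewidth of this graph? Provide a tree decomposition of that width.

Every bag has size at most 3, so the width is 3 − 1 = 2 and tw(G) ≤ 2. For the lower bound, G contains the cycle 3–0–2–1–3, so G is not a forest; only forests have treewidth ≤ 1, hence tw(G) ≥ 2. The upper and lower bounds meet at 2, so that is the treewidth.

Treewidth 2.
Bags: B1 = {0, 2, 3}  B2 = {1, 2, 3}
Tree: B1–B2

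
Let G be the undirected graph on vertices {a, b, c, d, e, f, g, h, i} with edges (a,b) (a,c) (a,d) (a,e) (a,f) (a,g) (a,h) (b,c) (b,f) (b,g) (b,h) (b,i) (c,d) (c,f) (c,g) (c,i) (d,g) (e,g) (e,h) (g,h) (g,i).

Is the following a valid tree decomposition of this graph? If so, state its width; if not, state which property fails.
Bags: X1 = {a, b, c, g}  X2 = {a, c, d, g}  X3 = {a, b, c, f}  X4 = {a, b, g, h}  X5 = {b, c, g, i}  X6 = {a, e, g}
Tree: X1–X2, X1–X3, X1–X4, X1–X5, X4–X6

No — edge (h,e) lies in no bag.

A tree decomposition must satisfy three properties: every vertex lies in some bag; for every edge, both endpoints lie together in some bag; and for every vertex, the bags containing it form a connected subtree. Here edge (h,e) lies in no bag, so the decomposition is invalid.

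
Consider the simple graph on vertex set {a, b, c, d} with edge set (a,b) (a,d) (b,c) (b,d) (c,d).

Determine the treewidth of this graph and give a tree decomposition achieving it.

Treewidth 2.
Bags: B1 = {a, b, d}  B2 = {b, c, d}
Tree: B1–B2

Every bag has size at most 3, so the width is 3 − 1 = 2 and tw(G) ≤ 2. For the lower bound, the 3 vertices {b, c, d} are pairwise adjacent, and any tree decomposition puts a clique entirely inside one bag — forcing width ≥ 2. Therefore the treewidth is 2.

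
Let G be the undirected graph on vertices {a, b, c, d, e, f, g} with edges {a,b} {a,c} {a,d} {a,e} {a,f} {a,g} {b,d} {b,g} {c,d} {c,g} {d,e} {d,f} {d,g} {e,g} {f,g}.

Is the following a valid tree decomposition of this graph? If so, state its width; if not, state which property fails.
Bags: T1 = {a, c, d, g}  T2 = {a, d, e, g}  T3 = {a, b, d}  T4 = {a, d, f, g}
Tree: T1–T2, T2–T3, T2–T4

A tree decomposition must satisfy three properties: every vertex lies in some bag; for every edge, both endpoints lie together in some bag; and for every vertex, the bags containing it form a connected subtree. Here edge (g,b) lies in no bag, so the decomposition is invalid.

No — edge (g,b) lies in no bag.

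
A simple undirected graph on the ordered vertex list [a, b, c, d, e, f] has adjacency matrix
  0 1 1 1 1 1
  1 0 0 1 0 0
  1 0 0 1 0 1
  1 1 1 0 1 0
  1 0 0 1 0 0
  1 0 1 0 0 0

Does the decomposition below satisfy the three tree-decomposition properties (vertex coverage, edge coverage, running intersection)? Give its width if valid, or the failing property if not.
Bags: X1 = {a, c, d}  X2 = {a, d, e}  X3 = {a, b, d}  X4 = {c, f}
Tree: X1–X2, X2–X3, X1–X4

No — edge (a,f) lies in no bag.

A tree decomposition must satisfy three properties: every vertex lies in some bag; for every edge, both endpoints lie together in some bag; and for every vertex, the bags containing it form a connected subtree. Here edge (a,f) lies in no bag, so the decomposition is invalid.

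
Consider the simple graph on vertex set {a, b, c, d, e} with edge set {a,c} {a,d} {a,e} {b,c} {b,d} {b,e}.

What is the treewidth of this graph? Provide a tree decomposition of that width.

Treewidth 2.
Bags: B1 = {a, b, c}  B2 = {a, b, d}  B3 = {a, b, e}
Tree: B1–B2, B2–B3

Each bag holds 3 vertices, so the decomposition has width 2, which upper-bounds the treewidth. The edges c–b–d–a–c form a cycle, so G is not a tree and its treewidth is at least 2. The upper and lower bounds meet at 2, so that is the treewidth.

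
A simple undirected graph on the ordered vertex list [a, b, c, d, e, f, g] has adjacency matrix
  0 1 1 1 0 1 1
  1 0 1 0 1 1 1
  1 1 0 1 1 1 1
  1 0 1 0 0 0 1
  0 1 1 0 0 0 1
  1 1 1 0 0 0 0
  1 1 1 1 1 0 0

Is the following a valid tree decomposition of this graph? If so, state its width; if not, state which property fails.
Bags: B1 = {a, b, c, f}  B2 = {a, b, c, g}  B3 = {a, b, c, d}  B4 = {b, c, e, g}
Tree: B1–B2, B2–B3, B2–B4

A tree decomposition must satisfy three properties: every vertex lies in some bag; for every edge, both endpoints lie together in some bag; and for every vertex, the bags containing it form a connected subtree. Here edge (g,d) lies in no bag, so the decomposition is invalid.

No — edge (g,d) lies in no bag.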